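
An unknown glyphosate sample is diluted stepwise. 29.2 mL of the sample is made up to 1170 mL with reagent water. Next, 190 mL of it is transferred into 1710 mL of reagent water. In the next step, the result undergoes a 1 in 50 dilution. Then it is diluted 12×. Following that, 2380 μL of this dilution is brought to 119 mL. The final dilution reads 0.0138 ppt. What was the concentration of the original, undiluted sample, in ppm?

0.166 ppm

Overall dilution factor = 40.07 × 10 × 50 × 12 × 50 = 1.20 × 10⁷.
Original = 0.0138 ppt × 1.20 × 10⁷ = 1.66 × 10⁵ ppt = 0.166 ppm.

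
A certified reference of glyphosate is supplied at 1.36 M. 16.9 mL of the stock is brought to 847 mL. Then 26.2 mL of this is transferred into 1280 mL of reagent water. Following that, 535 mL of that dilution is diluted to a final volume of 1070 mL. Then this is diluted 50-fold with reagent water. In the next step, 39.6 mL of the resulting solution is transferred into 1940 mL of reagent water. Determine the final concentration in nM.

Overall dilution factor = 50.12 × 49.85 × 2 × 50 × 49.99 = 1.25 × 10⁷.
1.36 M / 1.25 × 10⁷ = 1.09 × 10⁻⁷ M = 109 nM.

109 nM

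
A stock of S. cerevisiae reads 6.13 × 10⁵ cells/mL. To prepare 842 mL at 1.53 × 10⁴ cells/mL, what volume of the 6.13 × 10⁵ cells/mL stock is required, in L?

V₁ = C₂V₂/C₁ = 1.53 × 10⁴ × 842 / 6.13 × 10⁵ = 21.0 mL = 0.0210 L.

0.0210 L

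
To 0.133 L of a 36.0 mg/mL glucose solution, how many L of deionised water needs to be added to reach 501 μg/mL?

501 μg/mL = 0.501 mg/mL.
V₂ = C₁V₁/C₂ = 36.0 × 0.133 / 0.501 = 9.56 L.
Diluent to add = V₂ − V₁ = 9.56 − 0.133 = 9.42 L.

9.42 L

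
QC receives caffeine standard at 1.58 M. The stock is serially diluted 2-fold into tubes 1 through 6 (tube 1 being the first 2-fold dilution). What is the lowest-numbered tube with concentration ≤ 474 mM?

Tube n has concentration 1.58 M / 2ⁿ.
Need 2ⁿ ≥ 1.58 M / 474 mM = 3.33, so n ≥ 1.74.
First such tube: n = 2.

tube 2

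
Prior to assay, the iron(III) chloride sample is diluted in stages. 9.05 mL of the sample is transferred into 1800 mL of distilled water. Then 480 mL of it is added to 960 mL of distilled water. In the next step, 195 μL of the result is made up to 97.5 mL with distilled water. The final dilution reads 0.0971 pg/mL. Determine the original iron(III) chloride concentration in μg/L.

Overall dilution factor = 199.9 × 3 × 500 = 3.00 × 10⁵.
Original = 0.0971 pg/mL × 3.00 × 10⁵ = 2.91 × 10⁴ pg/mL = 29.1 μg/L.

29.1 μg/L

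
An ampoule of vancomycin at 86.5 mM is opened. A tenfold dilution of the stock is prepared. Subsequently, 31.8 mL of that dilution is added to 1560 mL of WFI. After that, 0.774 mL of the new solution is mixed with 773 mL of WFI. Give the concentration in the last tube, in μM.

Overall dilution factor = 10 × 50.06 × 999.7 = 5.00 × 10⁵.
86.5 mM / 5.00 × 10⁵ = 1.73 × 10⁻⁴ mM = 0.173 μM.

0.173 μM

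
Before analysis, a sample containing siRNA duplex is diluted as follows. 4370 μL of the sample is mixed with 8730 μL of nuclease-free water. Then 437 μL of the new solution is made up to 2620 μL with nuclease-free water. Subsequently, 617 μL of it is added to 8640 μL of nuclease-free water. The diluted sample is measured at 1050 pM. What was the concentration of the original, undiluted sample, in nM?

Overall dilution factor = 2.998 × 5.995 × 15.00 = 270.
Original = 1050 pM × 270 = 2.83 × 10⁵ pM = 283 nM.

283 nM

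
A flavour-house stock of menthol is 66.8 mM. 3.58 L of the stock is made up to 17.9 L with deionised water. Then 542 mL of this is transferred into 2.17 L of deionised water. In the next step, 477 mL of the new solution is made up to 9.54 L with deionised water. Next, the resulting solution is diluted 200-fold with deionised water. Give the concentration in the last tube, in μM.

0.668 μM

Overall dilution factor = 5 × 5.004 × 20 × 200 = 1.00 × 10⁵.
66.8 mM / 1.00 × 10⁵ = 6.68 × 10⁻⁴ mM = 0.668 μM.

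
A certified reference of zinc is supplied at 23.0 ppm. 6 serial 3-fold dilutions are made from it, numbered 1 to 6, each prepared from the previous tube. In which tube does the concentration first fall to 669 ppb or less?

Tube n has concentration 23.0 ppm / 3ⁿ.
Need 3ⁿ ≥ 23.0 ppm / 669 ppb = 34.4, so n ≥ 3.22.
First such tube: n = 4.

tube 4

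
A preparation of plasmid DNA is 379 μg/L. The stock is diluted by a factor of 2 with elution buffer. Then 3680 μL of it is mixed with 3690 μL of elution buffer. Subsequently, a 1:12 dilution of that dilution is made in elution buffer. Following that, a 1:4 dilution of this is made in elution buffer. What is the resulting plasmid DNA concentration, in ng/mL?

Overall dilution factor = 2 × 2.003 × 12 × 4 = 192.
379 μg/L / 192 = 1.97 μg/L = 1.97 ng/mL.

1.97 ng/mL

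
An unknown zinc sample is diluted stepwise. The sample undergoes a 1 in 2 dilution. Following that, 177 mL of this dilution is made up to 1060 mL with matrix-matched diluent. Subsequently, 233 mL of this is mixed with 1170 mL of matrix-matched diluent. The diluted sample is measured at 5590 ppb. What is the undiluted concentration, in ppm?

403 ppm

Overall dilution factor = 2 × 5.989 × 6.021 = 72.1.
Original = 5590 ppb × 72.1 = 4.03 × 10⁵ ppb = 403 ppm.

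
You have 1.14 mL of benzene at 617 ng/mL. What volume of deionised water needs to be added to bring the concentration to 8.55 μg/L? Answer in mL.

8.55 μg/L = 8.55 ng/mL.
V₂ = C₁V₁/C₂ = 617 × 1.14 / 8.55 = 82.3 mL.
Diluent to add = V₂ − V₁ = 82.3 − 1.14 = 81.1 mL.

81.1 mL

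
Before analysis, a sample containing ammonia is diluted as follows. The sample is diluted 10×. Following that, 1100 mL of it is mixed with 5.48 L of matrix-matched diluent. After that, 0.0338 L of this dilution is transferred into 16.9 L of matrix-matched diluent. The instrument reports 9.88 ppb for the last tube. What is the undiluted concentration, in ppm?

Overall dilution factor = 10 × 5.982 × 501 = 3.00 × 10⁴.
Original = 9.88 ppb × 3.00 × 10⁴ = 2.96 × 10⁵ ppb = 296 ppm.

296 ppm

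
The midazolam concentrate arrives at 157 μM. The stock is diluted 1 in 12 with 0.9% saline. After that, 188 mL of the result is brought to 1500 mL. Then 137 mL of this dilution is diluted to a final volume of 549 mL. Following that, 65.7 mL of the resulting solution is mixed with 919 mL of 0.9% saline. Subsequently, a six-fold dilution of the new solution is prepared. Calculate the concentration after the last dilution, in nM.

Overall dilution factor = 12 × 7.979 × 4.007 × 14.99 × 6 = 3.45 × 10⁴.
157 μM / 3.45 × 10⁴ = 4.55 × 10⁻³ μM = 4.55 nM.

4.55 nM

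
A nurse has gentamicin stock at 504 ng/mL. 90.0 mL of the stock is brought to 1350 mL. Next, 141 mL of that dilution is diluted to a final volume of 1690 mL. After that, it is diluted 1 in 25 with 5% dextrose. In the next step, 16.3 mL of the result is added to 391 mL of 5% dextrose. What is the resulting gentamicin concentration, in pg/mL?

4.49 pg/mL

Overall dilution factor = 15 × 11.99 × 25 × 24.99 = 1.12 × 10⁵.
504 ng/mL / 1.12 × 10⁵ = 4.49 × 10⁻³ ng/mL = 4.49 pg/mL.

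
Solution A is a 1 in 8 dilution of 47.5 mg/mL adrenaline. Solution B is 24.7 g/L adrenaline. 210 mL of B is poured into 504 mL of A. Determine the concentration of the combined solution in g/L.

11.5 g/L

C_A = 47.5 mg/mL / 8 = 5.94 mg/mL.
C_B = 24.7 g/L = 24.7 mg/mL.
C_mix = (C_A·V_A + C_B·V_B)/(V_A + V_B) = (5.94×504 + 24.7×210) / 714.0 = 11.5 mg/mL = 11.5 g/L.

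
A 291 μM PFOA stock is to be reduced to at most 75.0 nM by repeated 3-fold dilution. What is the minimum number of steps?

Need 3ⁿ ≥ 3880, so n ≥ log(3880)/log(3) = 7.52.
Minimum whole steps: n = 8.

8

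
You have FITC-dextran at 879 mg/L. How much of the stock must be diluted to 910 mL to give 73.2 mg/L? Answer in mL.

V₁ = C₂V₂/C₁ = 73.2 × 910 / 879 = 75.8 mL.

75.8 mL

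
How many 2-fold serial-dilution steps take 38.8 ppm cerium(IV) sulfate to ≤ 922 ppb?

6

Need 2ⁿ ≥ 42.1, so n ≥ log(42.1)/log(2) = 5.40.
Minimum whole steps: n = 6.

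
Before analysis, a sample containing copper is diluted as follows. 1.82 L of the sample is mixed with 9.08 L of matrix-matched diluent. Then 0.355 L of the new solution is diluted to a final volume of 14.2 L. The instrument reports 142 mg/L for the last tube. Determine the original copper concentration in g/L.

Overall dilution factor = 5.989 × 40 = 240.
Original = 142 mg/L × 240 = 3.40 × 10⁴ mg/L = 34.0 g/L.

34.0 g/L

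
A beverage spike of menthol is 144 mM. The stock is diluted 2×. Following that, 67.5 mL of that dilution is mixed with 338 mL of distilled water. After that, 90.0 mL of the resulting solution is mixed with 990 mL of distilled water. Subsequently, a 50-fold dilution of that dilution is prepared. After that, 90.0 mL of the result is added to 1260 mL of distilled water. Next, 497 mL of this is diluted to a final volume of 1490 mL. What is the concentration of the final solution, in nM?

Overall dilution factor = 2 × 6.007 × 12 × 50 × 15 × 2.998 = 3.24 × 10⁵.
144 mM / 3.24 × 10⁵ = 4.44 × 10⁻⁴ mM = 444 nM.

444 nM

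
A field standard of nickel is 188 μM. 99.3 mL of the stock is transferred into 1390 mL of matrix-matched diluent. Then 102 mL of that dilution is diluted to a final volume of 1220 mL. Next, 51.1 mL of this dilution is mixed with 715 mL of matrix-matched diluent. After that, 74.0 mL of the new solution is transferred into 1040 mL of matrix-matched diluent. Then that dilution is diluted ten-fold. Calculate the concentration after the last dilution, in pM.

464 pM

Overall dilution factor = 15.00 × 11.96 × 14.99 × 15.05 × 10 = 4.05 × 10⁵.
188 μM / 4.05 × 10⁵ = 4.64 × 10⁻⁴ μM = 464 pM.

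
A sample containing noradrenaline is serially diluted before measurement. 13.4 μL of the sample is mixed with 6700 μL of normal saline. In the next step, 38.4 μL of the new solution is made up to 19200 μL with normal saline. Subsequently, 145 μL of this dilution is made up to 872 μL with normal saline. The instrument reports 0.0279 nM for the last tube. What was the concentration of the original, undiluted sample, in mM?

0.0420 mM

Overall dilution factor = 501 × 500 × 6.014 = 1.51 × 10⁶.
Original = 0.0279 nM × 1.51 × 10⁶ = 4.20 × 10⁴ nM = 0.0420 mM.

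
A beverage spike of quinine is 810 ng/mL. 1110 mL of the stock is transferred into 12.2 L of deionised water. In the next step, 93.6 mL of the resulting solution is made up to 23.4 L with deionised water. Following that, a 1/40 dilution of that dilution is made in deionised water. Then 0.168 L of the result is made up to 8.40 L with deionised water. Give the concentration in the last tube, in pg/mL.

Overall dilution factor = 11.99 × 250 × 40 × 50 = 6.00 × 10⁶.
810 ng/mL / 6.00 × 10⁶ = 1.35 × 10⁻⁴ ng/mL = 0.135 pg/mL.

0.135 pg/mL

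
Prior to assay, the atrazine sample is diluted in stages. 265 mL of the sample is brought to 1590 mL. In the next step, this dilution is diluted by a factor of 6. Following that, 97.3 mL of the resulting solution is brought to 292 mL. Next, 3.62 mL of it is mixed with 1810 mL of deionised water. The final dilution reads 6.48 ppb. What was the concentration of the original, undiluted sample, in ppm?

Overall dilution factor = 6 × 6 × 3.001 × 501 = 5.41 × 10⁴.
Original = 6.48 ppb × 5.41 × 10⁴ = 3.51 × 10⁵ ppb = 351 ppm.

351 ppm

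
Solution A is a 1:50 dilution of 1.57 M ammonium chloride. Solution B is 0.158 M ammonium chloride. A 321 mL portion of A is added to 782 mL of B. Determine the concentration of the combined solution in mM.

121 mM

C_A = 1.57 M / 50 = 0.0314 M.
C_mix = (C_A·V_A + C_B·V_B)/(V_A + V_B) = (0.0314×321 + 0.158×782) / 1103 = 0.121 M = 121 mM.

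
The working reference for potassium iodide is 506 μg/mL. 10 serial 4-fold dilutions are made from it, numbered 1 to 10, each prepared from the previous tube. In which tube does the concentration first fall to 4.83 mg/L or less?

Tube n has concentration 506 μg/mL / 4ⁿ.
Need 4ⁿ ≥ 506 μg/mL / 4.83 mg/L = 105, so n ≥ 3.36.
First such tube: n = 4.

tube 4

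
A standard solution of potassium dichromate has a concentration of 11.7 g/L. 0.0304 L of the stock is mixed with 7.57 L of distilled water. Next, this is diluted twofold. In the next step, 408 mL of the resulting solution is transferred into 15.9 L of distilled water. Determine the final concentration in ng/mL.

Overall dilution factor = 250.0 × 2 × 39.97 = 2.00 × 10⁴.
11.7 g/L / 2.00 × 10⁴ = 5.85 × 10⁻⁴ g/L = 585 ng/mL.

585 ng/mL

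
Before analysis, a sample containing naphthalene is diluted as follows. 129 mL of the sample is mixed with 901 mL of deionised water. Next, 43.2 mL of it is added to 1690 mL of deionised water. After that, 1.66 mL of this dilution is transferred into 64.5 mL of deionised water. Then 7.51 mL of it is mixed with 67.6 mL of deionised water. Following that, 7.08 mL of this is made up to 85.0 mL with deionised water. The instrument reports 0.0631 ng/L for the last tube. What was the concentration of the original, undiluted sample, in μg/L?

96.7 μg/L

Overall dilution factor = 7.984 × 40.12 × 39.86 × 10.00 × 12.01 = 1.53 × 10⁶.
Original = 0.0631 ng/L × 1.53 × 10⁶ = 9.67 × 10⁴ ng/L = 96.7 μg/L.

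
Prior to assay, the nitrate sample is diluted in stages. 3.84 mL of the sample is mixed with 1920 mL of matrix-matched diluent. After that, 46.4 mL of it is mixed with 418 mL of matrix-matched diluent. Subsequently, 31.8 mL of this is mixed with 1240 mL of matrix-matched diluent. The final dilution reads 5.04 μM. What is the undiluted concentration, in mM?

Overall dilution factor = 501 × 10.01 × 39.99 = 2.01 × 10⁵.
Original = 5.04 μM × 2.01 × 10⁵ = 1.01 × 10⁶ μM = 1010 mM.

1010 mM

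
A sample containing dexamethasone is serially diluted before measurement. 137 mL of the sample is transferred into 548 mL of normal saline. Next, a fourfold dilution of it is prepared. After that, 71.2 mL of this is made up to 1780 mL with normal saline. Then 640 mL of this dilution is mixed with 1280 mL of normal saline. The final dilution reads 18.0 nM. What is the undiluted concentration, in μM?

Overall dilution factor = 5 × 4 × 25 × 3 = 1500.
Original = 18.0 nM × 1500 = 2.70 × 10⁴ nM = 27.0 μM.

27.0 μM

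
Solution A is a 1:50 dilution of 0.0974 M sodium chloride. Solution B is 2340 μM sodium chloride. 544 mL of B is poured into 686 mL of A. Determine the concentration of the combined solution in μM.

2120 μM

C_A = 0.0974 M / 50 = 1.95 × 10⁻³ M.
C_B = 2340 μM = 2.34 × 10⁻³ M.
C_mix = (C_A·V_A + C_B·V_B)/(V_A + V_B) = (1.95 × 10⁻³×686 + 2.34 × 10⁻³×544) / 1230 = 2.12 × 10⁻³ M = 2120 μM.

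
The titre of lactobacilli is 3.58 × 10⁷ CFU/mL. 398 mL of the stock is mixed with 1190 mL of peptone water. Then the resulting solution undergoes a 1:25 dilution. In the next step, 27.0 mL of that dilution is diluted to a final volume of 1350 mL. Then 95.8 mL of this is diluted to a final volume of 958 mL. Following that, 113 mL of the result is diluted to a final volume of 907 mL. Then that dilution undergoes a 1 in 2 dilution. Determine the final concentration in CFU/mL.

Overall dilution factor = 3.990 × 25 × 50 × 10 × 8.027 × 2 = 8.01 × 10⁵.
3.58 × 10⁷ CFU/mL / 8.01 × 10⁵ = 44.7 CFU/mL.

44.7 CFU/mL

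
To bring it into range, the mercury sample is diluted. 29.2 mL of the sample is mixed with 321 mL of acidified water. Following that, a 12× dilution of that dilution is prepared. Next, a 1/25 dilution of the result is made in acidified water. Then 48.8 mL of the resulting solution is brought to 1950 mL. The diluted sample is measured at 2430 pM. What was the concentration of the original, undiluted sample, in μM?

Overall dilution factor = 11.99 × 12 × 25 × 39.96 = 1.44 × 10⁵.
Original = 2430 pM × 1.44 × 10⁵ = 3.49 × 10⁸ pM = 349 μM.

349 μM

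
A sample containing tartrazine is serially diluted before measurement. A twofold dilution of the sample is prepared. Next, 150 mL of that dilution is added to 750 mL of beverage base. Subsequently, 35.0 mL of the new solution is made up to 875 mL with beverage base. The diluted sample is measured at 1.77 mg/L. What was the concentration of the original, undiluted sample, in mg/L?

Overall dilution factor = 2 × 6 × 25 = 300.
Original = 1.77 mg/L × 300 = 531 mg/L.

531 mg/L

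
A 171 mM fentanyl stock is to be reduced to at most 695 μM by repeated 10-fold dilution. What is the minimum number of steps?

Need 10ⁿ ≥ 246, so n ≥ log(246)/log(10) = 2.39.
Minimum whole steps: n = 3.

3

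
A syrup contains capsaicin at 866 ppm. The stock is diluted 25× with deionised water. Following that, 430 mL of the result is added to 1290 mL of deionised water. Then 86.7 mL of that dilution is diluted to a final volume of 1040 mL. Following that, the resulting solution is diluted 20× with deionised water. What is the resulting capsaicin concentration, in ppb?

Overall dilution factor = 25 × 4 × 12.00 × 20 = 2.40 × 10⁴.
866 ppm / 2.40 × 10⁴ = 0.0361 ppm = 36.1 ppb.

36.1 ppb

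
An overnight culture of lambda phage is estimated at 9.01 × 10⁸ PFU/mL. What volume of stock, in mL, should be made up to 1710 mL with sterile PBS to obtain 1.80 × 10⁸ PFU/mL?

342 mL

V₁ = C₂V₂/C₁ = 1.80 × 10⁸ × 1710 / 9.01 × 10⁸ = 342 mL.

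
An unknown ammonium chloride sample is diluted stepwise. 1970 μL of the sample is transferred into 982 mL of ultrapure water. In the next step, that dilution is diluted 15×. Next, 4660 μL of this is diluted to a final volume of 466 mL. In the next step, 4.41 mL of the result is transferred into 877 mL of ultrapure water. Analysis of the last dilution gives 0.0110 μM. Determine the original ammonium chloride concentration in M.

1.65 M

Overall dilution factor = 499.5 × 15 × 100 × 199.9 = 1.50 × 10⁸.
Original = 0.0110 μM × 1.50 × 10⁸ = 1.65 × 10⁶ μM = 1.65 M.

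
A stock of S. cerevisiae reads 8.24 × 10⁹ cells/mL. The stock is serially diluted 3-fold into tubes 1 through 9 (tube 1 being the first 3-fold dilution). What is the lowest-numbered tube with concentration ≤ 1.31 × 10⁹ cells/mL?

tube 2

Tube n has concentration 8.24 × 10⁹ cells/mL / 3ⁿ.
Need 3ⁿ ≥ 8.24 × 10⁹ cells/mL / 1.31 × 10⁹ cells/mL = 6.29, so n ≥ 1.67.
First such tube: n = 2.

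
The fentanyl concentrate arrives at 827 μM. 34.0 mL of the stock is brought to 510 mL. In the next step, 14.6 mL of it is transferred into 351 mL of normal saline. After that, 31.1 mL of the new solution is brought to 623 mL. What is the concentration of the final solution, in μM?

0.110 μM

Overall dilution factor = 15 × 25.04 × 20.03 = 7524.
827 μM / 7524 = 0.110 μM.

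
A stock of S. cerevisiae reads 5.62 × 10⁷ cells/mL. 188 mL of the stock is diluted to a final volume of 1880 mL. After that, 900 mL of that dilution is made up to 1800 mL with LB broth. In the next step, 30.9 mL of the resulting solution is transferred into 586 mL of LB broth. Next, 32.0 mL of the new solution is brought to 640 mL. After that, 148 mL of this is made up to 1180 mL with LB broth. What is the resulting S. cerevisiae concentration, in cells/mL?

Overall dilution factor = 10 × 2 × 19.96 × 20 × 7.973 = 6.37 × 10⁴.
5.62 × 10⁷ cells/mL / 6.37 × 10⁴ = 883 cells/mL.

883 cells/mL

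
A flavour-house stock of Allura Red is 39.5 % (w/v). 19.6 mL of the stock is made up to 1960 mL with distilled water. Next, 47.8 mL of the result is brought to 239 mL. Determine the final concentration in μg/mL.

Overall dilution factor = 100 × 5 = 500.
39.5 % (w/v) / 500 = 0.0790 % (w/v) = 790 μg/mL.

790 μg/mL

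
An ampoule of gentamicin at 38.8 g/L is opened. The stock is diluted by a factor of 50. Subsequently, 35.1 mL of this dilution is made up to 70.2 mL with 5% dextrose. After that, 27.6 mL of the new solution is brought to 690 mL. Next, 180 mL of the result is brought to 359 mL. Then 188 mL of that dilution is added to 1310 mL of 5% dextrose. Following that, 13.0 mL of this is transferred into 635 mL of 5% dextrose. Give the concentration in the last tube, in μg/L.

19.6 μg/L

Overall dilution factor = 50 × 2 × 25 × 1.994 × 7.968 × 49.85 = 1.98 × 10⁶.
38.8 g/L / 1.98 × 10⁶ = 1.96 × 10⁻⁵ g/L = 19.6 μg/L.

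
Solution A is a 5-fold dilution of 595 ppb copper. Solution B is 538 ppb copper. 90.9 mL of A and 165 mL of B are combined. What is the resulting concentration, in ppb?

C_A = 595 ppb / 5 = 119 ppb.
C_mix = (C_A·V_A + C_B·V_B)/(V_A + V_B) = (119×90.9 + 538×165) / 255.9 = 389 ppb.

389 ppb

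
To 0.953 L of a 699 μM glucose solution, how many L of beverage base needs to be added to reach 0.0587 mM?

10.4 L

0.0587 mM = 58.7 μM.
V₂ = C₁V₁/C₂ = 699 × 0.953 / 58.7 = 11.3 L.
Diluent to add = V₂ − V₁ = 11.3 − 0.953 = 10.4 L.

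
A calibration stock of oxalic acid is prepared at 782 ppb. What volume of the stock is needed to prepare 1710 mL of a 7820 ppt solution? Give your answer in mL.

17.1 mL

7820 ppt = 7.82 ppb.
V₁ = C₂V₂/C₁ = 7.82 × 1710 / 782 = 17.1 mL.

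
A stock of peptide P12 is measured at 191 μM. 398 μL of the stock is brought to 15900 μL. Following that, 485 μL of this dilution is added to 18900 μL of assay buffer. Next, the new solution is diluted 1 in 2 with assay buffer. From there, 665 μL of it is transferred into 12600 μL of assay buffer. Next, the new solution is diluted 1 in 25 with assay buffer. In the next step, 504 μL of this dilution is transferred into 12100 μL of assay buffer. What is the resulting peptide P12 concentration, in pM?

Overall dilution factor = 39.95 × 39.97 × 2 × 19.95 × 25 × 25.01 = 3.98 × 10⁷.
191 μM / 3.98 × 10⁷ = 4.80 × 10⁻⁶ μM = 4.80 pM.

4.80 pM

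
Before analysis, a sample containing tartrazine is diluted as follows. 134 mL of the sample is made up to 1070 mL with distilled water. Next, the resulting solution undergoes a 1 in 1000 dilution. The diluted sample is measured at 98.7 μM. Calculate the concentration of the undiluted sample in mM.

788 mM

Overall dilution factor = 7.985 × 1000 = 7985.
Original = 98.7 μM × 7985 = 7.88 × 10⁵ μM = 788 mM.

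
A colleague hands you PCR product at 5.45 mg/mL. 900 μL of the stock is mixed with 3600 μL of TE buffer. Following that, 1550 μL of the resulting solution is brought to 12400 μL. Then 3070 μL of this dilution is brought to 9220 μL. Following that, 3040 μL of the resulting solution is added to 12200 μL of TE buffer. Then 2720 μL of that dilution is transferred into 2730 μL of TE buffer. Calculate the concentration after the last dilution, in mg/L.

4.52 mg/L

Overall dilution factor = 5 × 8 × 3.003 × 5.013 × 2.004 = 1207.
5.45 mg/mL / 1207 = 4.52 × 10⁻³ mg/mL = 4.52 mg/L.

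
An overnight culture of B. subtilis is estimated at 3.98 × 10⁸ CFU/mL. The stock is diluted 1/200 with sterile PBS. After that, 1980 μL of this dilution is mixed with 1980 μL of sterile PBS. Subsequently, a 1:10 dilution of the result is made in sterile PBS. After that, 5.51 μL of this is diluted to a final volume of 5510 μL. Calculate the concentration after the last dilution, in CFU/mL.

99.5 CFU/mL

Overall dilution factor = 200 × 2 × 10 × 1000 = 4.00 × 10⁶.
3.98 × 10⁸ CFU/mL / 4.00 × 10⁶ = 99.5 CFU/mL.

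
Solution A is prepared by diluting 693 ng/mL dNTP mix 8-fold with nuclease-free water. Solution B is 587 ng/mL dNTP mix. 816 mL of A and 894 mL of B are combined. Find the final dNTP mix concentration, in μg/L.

348 μg/L

C_A = 693 ng/mL / 8 = 86.6 ng/mL.
C_mix = (C_A·V_A + C_B·V_B)/(V_A + V_B) = (86.6×816 + 587×894) / 1710 = 348 ng/mL = 348 μg/L.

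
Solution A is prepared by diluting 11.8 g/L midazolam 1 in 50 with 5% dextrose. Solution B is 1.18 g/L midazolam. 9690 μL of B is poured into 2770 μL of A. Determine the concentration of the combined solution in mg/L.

C_A = 11.8 g/L / 50 = 0.236 g/L.
C_mix = (C_A·V_A + C_B·V_B)/(V_A + V_B) = (0.236×2770 + 1.18×9690) / 12460 = 0.970 g/L = 970 mg/L.

970 mg/L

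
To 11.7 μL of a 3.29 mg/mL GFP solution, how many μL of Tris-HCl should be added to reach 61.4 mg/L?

61.4 mg/L = 0.0614 mg/mL.
V₂ = C₁V₁/C₂ = 3.29 × 11.7 / 0.0614 = 627 μL.
Diluent to add = V₂ − V₁ = 627 − 11.7 = 615 μL.

615 μL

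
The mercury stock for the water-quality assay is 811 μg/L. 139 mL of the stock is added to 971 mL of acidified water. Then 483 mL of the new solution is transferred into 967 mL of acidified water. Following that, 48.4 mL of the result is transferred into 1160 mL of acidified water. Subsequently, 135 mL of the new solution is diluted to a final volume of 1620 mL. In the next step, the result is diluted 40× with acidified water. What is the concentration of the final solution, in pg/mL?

Overall dilution factor = 7.986 × 3.002 × 24.97 × 12 × 40 = 2.87 × 10⁵.
811 μg/L / 2.87 × 10⁵ = 2.82 × 10⁻³ μg/L = 2.82 pg/mL.

2.82 pg/mL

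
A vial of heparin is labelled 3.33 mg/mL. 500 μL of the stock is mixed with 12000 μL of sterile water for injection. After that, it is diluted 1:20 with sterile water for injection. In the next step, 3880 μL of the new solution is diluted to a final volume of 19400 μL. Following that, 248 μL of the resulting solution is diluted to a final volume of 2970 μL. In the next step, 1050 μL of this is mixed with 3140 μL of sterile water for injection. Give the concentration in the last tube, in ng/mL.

Overall dilution factor = 25 × 20 × 5 × 11.98 × 3.990 = 1.19 × 10⁵.
3.33 mg/mL / 1.19 × 10⁵ = 2.79 × 10⁻⁵ mg/mL = 27.9 ng/mL.

27.9 ng/mL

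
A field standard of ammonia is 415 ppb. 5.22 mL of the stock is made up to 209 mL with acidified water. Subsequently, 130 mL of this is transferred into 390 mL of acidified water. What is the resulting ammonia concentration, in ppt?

2590 ppt

Overall dilution factor = 40.04 × 4 = 160.
415 ppb / 160 = 2.59 ppb = 2590 ppt.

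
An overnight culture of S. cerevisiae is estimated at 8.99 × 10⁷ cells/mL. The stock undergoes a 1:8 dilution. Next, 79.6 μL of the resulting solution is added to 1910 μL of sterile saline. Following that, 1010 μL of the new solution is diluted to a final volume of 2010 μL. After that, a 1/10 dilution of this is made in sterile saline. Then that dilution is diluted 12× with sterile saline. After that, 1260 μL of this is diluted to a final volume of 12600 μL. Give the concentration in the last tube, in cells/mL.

188 cells/mL

Overall dilution factor = 8 × 24.99 × 1.990 × 10 × 12 × 10 = 4.78 × 10⁵.
8.99 × 10⁷ cells/mL / 4.78 × 10⁵ = 188 cells/mL.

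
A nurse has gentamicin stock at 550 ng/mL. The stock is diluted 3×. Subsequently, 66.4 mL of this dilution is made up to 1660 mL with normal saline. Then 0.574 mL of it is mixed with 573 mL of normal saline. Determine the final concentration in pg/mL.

Overall dilution factor = 3 × 25 × 999.3 = 7.49 × 10⁴.
550 ng/mL / 7.49 × 10⁴ = 7.34 × 10⁻³ ng/mL = 7.34 pg/mL.

7.34 pg/mL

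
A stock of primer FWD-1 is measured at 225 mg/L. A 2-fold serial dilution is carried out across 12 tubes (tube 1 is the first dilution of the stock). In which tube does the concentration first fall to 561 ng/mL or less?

Tube n has concentration 225 mg/L / 2ⁿ.
Need 2ⁿ ≥ 225 mg/L / 561 ng/mL = 401, so n ≥ 8.65.
First such tube: n = 9.

tube 9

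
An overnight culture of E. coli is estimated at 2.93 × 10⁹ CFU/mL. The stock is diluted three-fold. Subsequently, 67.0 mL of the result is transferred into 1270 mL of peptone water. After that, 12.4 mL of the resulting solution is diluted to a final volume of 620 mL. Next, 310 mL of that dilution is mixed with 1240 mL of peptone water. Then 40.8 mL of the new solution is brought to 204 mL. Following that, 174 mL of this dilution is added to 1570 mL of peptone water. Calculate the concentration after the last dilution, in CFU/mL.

Overall dilution factor = 3 × 19.96 × 50 × 5 × 5 × 10.02 = 7.50 × 10⁵.
2.93 × 10⁹ CFU/mL / 7.50 × 10⁵ = 3910 CFU/mL.

3910 CFU/mL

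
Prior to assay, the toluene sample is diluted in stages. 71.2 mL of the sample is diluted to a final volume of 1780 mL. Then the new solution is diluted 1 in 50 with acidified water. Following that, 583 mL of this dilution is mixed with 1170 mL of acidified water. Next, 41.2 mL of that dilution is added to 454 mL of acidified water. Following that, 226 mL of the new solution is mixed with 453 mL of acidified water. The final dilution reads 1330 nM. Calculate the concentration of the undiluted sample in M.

Overall dilution factor = 25 × 50 × 3.007 × 12.02 × 3.004 = 1.36 × 10⁵.
Original = 1330 nM × 1.36 × 10⁵ = 1.81 × 10⁸ nM = 0.181 M.

0.181 M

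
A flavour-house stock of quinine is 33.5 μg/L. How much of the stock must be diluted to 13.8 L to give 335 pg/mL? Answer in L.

335 pg/mL = 0.335 μg/L.
V₁ = C₂V₂/C₁ = 0.335 × 13.8 / 33.5 = 0.138 L.

0.138 L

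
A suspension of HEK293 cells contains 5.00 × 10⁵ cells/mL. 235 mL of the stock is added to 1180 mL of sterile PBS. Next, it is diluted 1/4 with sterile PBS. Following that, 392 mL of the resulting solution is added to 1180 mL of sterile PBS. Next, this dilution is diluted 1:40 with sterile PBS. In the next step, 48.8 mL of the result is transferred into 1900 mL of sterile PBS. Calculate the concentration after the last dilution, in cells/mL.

Overall dilution factor = 6.021 × 4 × 4.010 × 40 × 39.93 = 1.54 × 10⁵.
5.00 × 10⁵ cells/mL / 1.54 × 10⁵ = 3.24 cells/mL.

3.24 cells/mL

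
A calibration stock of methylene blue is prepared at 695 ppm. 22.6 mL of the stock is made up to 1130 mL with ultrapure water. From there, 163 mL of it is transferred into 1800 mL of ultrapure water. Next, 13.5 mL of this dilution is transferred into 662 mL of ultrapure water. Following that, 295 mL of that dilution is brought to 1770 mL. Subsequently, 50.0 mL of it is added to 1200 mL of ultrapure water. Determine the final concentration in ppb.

0.154 ppb

Overall dilution factor = 50 × 12.04 × 50.04 × 6 × 25 = 4.52 × 10⁶.
695 ppm / 4.52 × 10⁶ = 1.54 × 10⁻⁴ ppm = 0.154 ppb.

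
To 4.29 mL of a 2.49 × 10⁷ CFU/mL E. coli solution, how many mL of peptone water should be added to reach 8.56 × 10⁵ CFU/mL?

V₂ = C₁V₁/C₂ = 2.49 × 10⁷ × 4.29 / 8.56 × 10⁵ = 125 mL.
Diluent to add = V₂ − V₁ = 125 − 4.29 = 121 mL.

121 mL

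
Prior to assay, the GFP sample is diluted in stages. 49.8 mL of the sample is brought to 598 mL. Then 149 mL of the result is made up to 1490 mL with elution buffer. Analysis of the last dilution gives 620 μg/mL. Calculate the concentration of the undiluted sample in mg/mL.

Overall dilution factor = 12.01 × 10 = 120.
Original = 620 μg/mL × 120 = 7.44 × 10⁴ μg/mL = 74.4 mg/mL.

74.4 mg/mL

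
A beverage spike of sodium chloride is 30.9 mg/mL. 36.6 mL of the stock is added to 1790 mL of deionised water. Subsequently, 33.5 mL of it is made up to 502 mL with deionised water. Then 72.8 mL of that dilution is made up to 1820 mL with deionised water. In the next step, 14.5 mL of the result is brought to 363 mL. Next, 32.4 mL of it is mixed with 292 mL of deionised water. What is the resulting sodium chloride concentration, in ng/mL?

6.59 ng/mL

Overall dilution factor = 49.91 × 14.99 × 25 × 25.03 × 10.01 = 4.69 × 10⁶.
30.9 mg/mL / 4.69 × 10⁶ = 6.59 × 10⁻⁶ mg/mL = 6.59 ng/mL.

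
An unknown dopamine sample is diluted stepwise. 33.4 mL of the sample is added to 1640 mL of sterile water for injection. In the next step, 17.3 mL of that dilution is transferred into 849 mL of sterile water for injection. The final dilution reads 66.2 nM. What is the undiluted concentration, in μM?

Overall dilution factor = 50.10 × 50.08 = 2509.
Original = 66.2 nM × 2509 = 1.66 × 10⁵ nM = 166 μM.

166 μM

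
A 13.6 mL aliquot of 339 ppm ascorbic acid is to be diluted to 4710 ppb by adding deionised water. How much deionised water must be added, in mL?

4710 ppb = 4.71 ppm.
V₂ = C₁V₁/C₂ = 339 × 13.6 / 4.71 = 979 mL.
Diluent to add = V₂ − V₁ = 979 − 13.6 = 965 mL.

965 mL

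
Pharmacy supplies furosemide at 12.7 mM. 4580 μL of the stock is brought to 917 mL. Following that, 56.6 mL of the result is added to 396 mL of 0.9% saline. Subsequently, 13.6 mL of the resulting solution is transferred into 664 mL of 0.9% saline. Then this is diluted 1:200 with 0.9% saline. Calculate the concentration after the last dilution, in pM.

Overall dilution factor = 200.2 × 7.996 × 49.82 × 200 = 1.60 × 10⁷.
12.7 mM / 1.60 × 10⁷ = 7.96 × 10⁻⁷ mM = 796 pM.

796 pM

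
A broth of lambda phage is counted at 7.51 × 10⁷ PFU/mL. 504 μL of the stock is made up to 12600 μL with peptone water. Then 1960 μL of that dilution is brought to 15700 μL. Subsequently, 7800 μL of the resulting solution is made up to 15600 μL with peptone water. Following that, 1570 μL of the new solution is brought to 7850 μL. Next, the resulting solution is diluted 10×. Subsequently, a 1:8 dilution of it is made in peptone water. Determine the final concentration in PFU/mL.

469 PFU/mL

Overall dilution factor = 25 × 8.010 × 2 × 5 × 10 × 8 = 1.60 × 10⁵.
7.51 × 10⁷ PFU/mL / 1.60 × 10⁵ = 469 PFU/mL.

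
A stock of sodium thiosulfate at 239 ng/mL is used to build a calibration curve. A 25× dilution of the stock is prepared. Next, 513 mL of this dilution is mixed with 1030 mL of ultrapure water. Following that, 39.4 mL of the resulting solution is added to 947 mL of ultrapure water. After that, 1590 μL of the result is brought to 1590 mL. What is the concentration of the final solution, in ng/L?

0.127 ng/L

Overall dilution factor = 25 × 3.008 × 25.04 × 1000 = 1.88 × 10⁶.
239 ng/mL / 1.88 × 10⁶ = 1.27 × 10⁻⁴ ng/mL = 0.127 ng/L.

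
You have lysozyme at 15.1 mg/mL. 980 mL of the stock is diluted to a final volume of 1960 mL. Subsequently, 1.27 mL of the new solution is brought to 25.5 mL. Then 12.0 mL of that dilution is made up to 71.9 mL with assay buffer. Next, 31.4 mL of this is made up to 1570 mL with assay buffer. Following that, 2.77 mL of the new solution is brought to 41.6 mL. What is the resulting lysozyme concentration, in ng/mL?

Overall dilution factor = 2 × 20.08 × 5.992 × 50 × 15.02 = 1.81 × 10⁵.
15.1 mg/mL / 1.81 × 10⁵ = 8.36 × 10⁻⁵ mg/mL = 83.6 ng/mL.

83.6 ng/mL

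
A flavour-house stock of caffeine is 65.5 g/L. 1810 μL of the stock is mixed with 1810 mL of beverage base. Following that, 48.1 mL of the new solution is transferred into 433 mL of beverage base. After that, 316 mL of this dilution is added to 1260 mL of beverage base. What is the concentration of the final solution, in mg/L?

Overall dilution factor = 1001 × 10.00 × 4.987 = 4.99 × 10⁴.
65.5 g/L / 4.99 × 10⁴ = 1.31 × 10⁻³ g/L = 1.31 mg/L.

1.31 mg/L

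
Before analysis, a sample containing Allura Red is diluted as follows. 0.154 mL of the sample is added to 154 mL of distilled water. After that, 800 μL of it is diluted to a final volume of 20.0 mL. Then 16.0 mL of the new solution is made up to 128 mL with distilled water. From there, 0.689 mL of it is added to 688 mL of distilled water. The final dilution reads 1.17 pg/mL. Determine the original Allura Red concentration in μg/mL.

Overall dilution factor = 1001 × 25 × 8 × 999.5 = 2.00 × 10⁸.
Original = 1.17 pg/mL × 2.00 × 10⁸ = 2.34 × 10⁸ pg/mL = 234 μg/mL.

234 μg/mL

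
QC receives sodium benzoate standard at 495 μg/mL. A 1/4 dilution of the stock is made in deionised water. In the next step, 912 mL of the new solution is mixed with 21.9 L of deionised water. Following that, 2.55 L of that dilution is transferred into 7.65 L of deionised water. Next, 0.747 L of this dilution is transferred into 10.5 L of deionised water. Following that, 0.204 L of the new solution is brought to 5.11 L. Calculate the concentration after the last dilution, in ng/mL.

3.28 ng/mL

Overall dilution factor = 4 × 25.01 × 4 × 15.06 × 25.05 = 1.51 × 10⁵.
495 μg/mL / 1.51 × 10⁵ = 3.28 × 10⁻³ μg/mL = 3.28 ng/mL.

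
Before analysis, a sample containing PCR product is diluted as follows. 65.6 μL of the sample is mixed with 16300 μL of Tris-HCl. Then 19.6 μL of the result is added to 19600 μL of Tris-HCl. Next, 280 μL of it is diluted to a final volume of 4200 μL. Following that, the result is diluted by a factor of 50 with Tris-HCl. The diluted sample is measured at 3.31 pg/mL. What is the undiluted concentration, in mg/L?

620 mg/L

Overall dilution factor = 249.5 × 1001 × 15 × 50 = 1.87 × 10⁸.
Original = 3.31 pg/mL × 1.87 × 10⁸ = 6.20 × 10⁸ pg/mL = 620 mg/L.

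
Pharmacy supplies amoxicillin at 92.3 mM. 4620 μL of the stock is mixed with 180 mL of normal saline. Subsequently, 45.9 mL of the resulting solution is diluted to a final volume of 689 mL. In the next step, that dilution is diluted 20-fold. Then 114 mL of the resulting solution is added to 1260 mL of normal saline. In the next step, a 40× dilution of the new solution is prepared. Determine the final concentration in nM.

Overall dilution factor = 39.96 × 15.01 × 20 × 12.05 × 40 = 5.78 × 10⁶.
92.3 mM / 5.78 × 10⁶ = 1.60 × 10⁻⁵ mM = 16.0 nM.

16.0 nM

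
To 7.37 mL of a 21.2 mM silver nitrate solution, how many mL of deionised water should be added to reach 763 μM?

763 μM = 0.763 mM.
V₂ = C₁V₁/C₂ = 21.2 × 7.37 / 0.763 = 205 mL.
Diluent to add = V₂ − V₁ = 205 − 7.37 = 197 mL.

197 mL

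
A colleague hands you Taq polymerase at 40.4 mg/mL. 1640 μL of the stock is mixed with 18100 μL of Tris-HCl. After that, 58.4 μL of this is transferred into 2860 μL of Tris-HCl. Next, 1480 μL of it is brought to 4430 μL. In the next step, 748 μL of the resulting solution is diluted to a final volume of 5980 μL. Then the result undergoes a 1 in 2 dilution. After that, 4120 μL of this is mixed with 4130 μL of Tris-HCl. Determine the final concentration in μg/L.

Overall dilution factor = 12.04 × 49.97 × 2.993 × 7.995 × 2 × 2.002 = 5.76 × 10⁴.
40.4 mg/mL / 5.76 × 10⁴ = 7.01 × 10⁻⁴ mg/mL = 701 μg/L.

701 μg/L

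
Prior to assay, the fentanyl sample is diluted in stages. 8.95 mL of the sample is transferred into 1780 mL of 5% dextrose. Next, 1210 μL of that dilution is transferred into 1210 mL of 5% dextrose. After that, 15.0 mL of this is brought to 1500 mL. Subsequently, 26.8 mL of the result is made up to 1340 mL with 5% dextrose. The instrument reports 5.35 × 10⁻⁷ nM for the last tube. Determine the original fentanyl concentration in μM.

0.535 μM

Overall dilution factor = 199.9 × 1001 × 100 × 50 = 1.00 × 10⁹.
Original = 5.35 × 10⁻⁷ nM × 1.00 × 10⁹ = 535 nM = 0.535 μM.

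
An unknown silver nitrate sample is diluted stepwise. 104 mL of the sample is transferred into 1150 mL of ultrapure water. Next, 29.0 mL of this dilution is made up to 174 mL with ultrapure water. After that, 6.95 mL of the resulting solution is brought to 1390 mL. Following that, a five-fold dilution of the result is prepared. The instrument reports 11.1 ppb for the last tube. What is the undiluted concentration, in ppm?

803 ppm

Overall dilution factor = 12.06 × 6 × 200 × 5 = 7.23 × 10⁴.
Original = 11.1 ppb × 7.23 × 10⁴ = 8.03 × 10⁵ ppb = 803 ppm.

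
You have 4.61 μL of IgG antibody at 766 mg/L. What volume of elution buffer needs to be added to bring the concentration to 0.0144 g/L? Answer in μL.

0.0144 g/L = 14.4 mg/L.
V₂ = C₁V₁/C₂ = 766 × 4.61 / 14.4 = 245 μL.
Diluent to add = V₂ − V₁ = 245 − 4.61 = 241 μL.

241 μL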